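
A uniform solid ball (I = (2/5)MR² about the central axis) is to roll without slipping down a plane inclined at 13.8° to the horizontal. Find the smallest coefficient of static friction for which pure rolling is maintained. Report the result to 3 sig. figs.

With I = (2/5)MR², the ratio k = I/(MR²) is 0.4.
Newton's second law down the slope: Mg sinθ − f = Ma. The torque equation fR = Iα (with α = a/R) gives f = kMa.
These give a = g sinθ/(1+k) and the required friction f = kMg sinθ/(1+k).
The normal force is N = Mg cosθ, so μ_min = f/N = k tanθ/(1+k).
μ_min = 0.4 × tan13.8° / 1.4 ≈ 0.0702.

μ_min ≈ 0.0702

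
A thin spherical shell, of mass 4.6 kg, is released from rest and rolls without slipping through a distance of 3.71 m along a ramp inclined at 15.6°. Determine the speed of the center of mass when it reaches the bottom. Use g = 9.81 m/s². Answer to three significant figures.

For this body I = (2/3)MR², i.e. k = I/(MR²) = 2/3.
The rolling condition ω = v/R makes the rotational term ½I(v/R)² = ½kMv², so KE_total = ½(1+k)Mv² = (5/6)Mv².
The vertical drop is h = L sinθ = 3.71 × sin15.6° = 0.9977 m.
Energy conservation: Mgh = (5/6)Mv², so v = √(2gh/(1+k)) = √(2 × 9.81 × 0.9977 / 1.667) ≈ 3.43 m/s.

v ≈ 3.43 m/s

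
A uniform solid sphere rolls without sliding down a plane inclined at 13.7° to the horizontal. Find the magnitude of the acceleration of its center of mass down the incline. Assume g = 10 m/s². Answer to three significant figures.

For this body I = (2/5)MR², i.e. k = I/(MR²) = 0.4.
Translational: Mg sinθ − f = Ma. Rotational about the CM: fR = Iα = kMRa, so f = kMa.
Eliminating f: Mg sinθ = (1+k)Ma, so a = g sinθ/(1+k) = 10 × sin13.7° / 1.4 ≈ 1.69 m/s².

a ≈ 1.69 m/s²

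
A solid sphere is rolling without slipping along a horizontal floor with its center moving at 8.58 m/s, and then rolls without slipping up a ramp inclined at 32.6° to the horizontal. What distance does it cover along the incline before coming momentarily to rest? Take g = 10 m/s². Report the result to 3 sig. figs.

d ≈ 9.56 m

The moment of inertia is (2/5)MR², giving k ≡ I/(MR²) = 0.4.
Since it rolls without slipping, ω = v/R and KE = ½Mv² + ½Iω² = ½(1+k)Mv² = (7/10)Mv².
Setting this equal to Mgh gives the vertical rise h = (1+k)v₀²/(2g) = 1.4×8.58²/(2×10) = 5.153 m.
Along the incline, d = h/sinθ = 5.153/sin32.6° ≈ 9.56 m.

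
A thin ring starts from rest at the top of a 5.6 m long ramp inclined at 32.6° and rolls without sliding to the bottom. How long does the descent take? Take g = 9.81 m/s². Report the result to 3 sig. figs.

The moment of inertia is MR², giving k ≡ I/(MR²) = 1.
Translational: Mg sinθ − f = Ma. Rotational about the CM: fR = Iα = kMRa, so f = kMa.
Hence a = g sinθ/(1+k) = 9.81×sin32.6°/2 = 2.643 m/s².
Starting from rest, L = ½at², so t = √(2L/a) = √(2×5.6/2.643) ≈ 2.06 s.

t ≈ 2.06 s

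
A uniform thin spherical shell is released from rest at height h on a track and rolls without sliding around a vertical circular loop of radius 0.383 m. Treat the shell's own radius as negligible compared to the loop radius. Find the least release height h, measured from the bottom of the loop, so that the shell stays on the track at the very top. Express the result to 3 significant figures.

For this body I = (2/3)MR², i.e. k = I/(MR²) = 2/3.
At the top, contact is just lost when gravity alone supplies the centripetal force: Mg = Mv_top²/r, i.e. v_top² = gr.
With ω = v/R, the kinetic energy at speed v is ½(1+k)Mv² = (5/6)Mv².
Energy conservation from release (height h) to the top (height 2r): Mgh = Mg(2r) + (5/6)M·gr.
Thus h_min = 2r + (1+k)r/2 = r(2 + 1.667/2) = 0.383 × 2.833 ≈ 1.09 m.

h_min ≈ 1.09 m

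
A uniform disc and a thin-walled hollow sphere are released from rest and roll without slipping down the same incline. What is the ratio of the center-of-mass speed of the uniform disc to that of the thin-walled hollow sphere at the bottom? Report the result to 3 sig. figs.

Each satisfies Mgh = ½(1+k)Mv² with k = I/(MR²), so v ∝ 1/√(1+k).
For the uniform disc k = 0.5; for the thin-walled hollow sphere k = 2/3.
v₁/v₂ = √((1+k₂)/(1+k₁)) = √(1.667/1.5) ≈ 1.05.

v_ratio ≈ 1.05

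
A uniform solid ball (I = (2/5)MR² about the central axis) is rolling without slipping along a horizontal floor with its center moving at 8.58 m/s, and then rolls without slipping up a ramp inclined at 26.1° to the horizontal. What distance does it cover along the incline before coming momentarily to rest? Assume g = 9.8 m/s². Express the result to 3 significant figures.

d ≈ 12.0 m

The moment of inertia is (2/5)MR², giving k ≡ I/(MR²) = 0.4.
Rolling without slipping gives ω = v/R, so the total kinetic energy is ½Mv² + ½Iω² = ½(1+k)Mv² = (7/10)Mv².
Setting this equal to Mgh gives the vertical rise h = (1+k)v₀²/(2g) = 1.4×8.58²/(2×9.8) = 5.258 m.
Along the incline, d = h/sinθ = 5.258/sin26.1° ≈ 12.0 m.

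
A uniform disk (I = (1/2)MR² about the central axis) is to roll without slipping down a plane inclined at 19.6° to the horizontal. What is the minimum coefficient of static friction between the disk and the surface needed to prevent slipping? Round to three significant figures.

With I = (1/2)MR², the ratio k = I/(MR²) is 0.5.
Newton's second law down the slope: Mg sinθ − f = Ma. The torque equation fR = Iα (with α = a/R) gives f = kMa.
These give a = g sinθ/(1+k) and the required friction f = kMg sinθ/(1+k).
The normal force is N = Mg cosθ, so μ_min = f/N = k tanθ/(1+k).
μ_min = 0.5 × tan19.6° / 1.5 ≈ 0.119.

μ_min ≈ 0.119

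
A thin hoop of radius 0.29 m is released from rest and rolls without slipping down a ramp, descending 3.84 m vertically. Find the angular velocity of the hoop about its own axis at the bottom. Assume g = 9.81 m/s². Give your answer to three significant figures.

ω ≈ 21.2 rad/s

The moment of inertia is MR², giving k ≡ I/(MR²) = 1.
The rolling condition ω = v/R makes the rotational term ½I(v/R)² = ½kMv², so KE_total = ½(1+k)Mv² = Mv².
Energy conservation Mgh = ½(1+k)Mv² gives v = √(2gh/(1+k)) = √(2 × 9.81 × 3.84 / 2) = 6.138 m/s.
The angular speed follows from ω = v/R = 6.138/0.29 ≈ 21.2 rad/s.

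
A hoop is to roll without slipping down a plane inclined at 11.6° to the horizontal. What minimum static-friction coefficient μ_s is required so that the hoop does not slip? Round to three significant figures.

With I = MR², the ratio k = I/(MR²) is 1.
Newton's second law down the slope: Mg sinθ − f = Ma. The torque equation fR = Iα (with α = a/R) gives f = kMa.
These give a = g sinθ/(1+k) and the required friction f = kMg sinθ/(1+k).
With N = Mg cosθ, the no-slip condition f ≤ μN gives μ_min = f/N = k tanθ/(1+k).
μ_min = 1 × tan11.6° / 2 ≈ 0.103.

μ_min ≈ 0.103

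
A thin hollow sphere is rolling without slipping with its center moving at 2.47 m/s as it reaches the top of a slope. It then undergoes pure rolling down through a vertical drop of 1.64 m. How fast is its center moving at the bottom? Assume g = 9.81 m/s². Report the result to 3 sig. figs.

v ≈ 5.04 m/s

For this body I = (2/3)MR², i.e. k = I/(MR²) = 2/3.
Since it rolls without slipping, ω = v/R and KE = ½Mv² + ½Iω² = ½(1+k)Mv² = (5/6)Mv².
Conserving energy between top and bottom: (5/6)Mv² = (5/6)Mv₀² + Mgh, hence v² = v₀² + 2gh/(1+k).
v = √(2.47² + 2×9.81×1.64/1.667) = √25.41 ≈ 5.04 m/s.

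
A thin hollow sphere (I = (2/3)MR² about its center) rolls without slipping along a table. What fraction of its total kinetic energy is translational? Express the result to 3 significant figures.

fraction ≈ 0.600

The moment of inertia is (2/3)MR², giving k ≡ I/(MR²) = 2/3.
With ω = v/R, KE_trans = ½Mv² and KE_rot = ½Iω² = ½kMv², so KE_total = ½(1+k)Mv².
The translational fraction is therefore 1/(1+k) = 1/1.667 ≈ 0.600.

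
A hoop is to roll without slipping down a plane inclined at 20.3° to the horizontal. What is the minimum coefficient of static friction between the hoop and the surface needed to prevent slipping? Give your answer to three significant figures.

μ_min ≈ 0.185

For this body I = MR², i.e. k = I/(MR²) = 1.
Newton's second law down the slope: Mg sinθ − f = Ma. The torque equation fR = Iα (with α = a/R) gives f = kMa.
These give a = g sinθ/(1+k) and the required friction f = kMg sinθ/(1+k).
The normal force is N = Mg cosθ, so μ_min = f/N = k tanθ/(1+k).
μ_min = 1 × tan20.3° / 2 ≈ 0.185.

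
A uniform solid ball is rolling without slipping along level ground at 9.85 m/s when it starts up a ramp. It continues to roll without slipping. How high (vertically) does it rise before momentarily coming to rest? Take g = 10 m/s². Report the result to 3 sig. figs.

With I = (2/5)MR², the ratio k = I/(MR²) is 0.4.
The rolling condition ω = v/R makes the rotational term ½I(v/R)² = ½kMv², so KE_total = ½(1+k)Mv² = (7/10)Mv².
At the top the kinetic energy is zero, so (7/10)Mv₀² = Mgh.
Thus h = (1+k)v₀²/(2g) = 1.4 × 9.85² / (2 × 10) ≈ 6.79 m.

h ≈ 6.79 m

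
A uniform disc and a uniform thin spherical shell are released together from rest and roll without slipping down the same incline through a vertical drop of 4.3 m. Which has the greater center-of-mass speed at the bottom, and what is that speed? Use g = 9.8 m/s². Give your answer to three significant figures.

For rolling without slipping, Mgh = ½(1+k)Mv² where k = I/(MR²), so v = √(2gh/(1+k)).
Uniform disc: k = 0.5, giving v = √(2×9.8×4.3/1.5) = 7.496 m/s.
Uniform thin spherical shell: k = 2/3, giving v = √(2×9.8×4.3/1.667) = 7.111 m/s.
The smaller k wins: the uniform disc, at ≈ 7.50 m/s.

the uniform disc, at v ≈ 7.50 m/s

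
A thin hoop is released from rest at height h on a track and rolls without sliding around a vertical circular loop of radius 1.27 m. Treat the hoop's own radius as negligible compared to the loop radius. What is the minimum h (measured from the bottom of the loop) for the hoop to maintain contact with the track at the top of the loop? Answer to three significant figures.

h_min ≈ 3.81 m

Here I = MR², so the shape factor k = I/(MR²) = 1.
At the top, contact is just lost when gravity alone supplies the centripetal force: Mg = Mv_top²/r, i.e. v_top² = gr.
With ω = v/R, the kinetic energy at speed v is ½(1+k)Mv² = Mv².
Energy conservation from release (height h) to the top (height 2r): Mgh = Mg(2r) + M·gr.
Thus h_min = 2r + (1+k)r/2 = r(2 + 2/2) = 1.27 × 3 ≈ 3.81 m.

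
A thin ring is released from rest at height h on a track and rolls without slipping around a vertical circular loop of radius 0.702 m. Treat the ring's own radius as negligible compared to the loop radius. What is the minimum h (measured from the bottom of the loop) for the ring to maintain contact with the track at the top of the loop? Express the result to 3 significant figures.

The moment of inertia is MR², giving k ≡ I/(MR²) = 1.
At the top of the loop, the minimum-contact condition is Mg = Mv_top²/r, so v_top² = gr.
With ω = v/R, the kinetic energy at speed v is ½(1+k)Mv² = Mv².
Energy conservation from release (height h) to the top (height 2r): Mgh = Mg(2r) + M·gr.
Thus h_min = 2r + (1+k)r/2 = r(2 + 2/2) = 0.702 × 3 ≈ 2.11 m.

h_min ≈ 2.11 m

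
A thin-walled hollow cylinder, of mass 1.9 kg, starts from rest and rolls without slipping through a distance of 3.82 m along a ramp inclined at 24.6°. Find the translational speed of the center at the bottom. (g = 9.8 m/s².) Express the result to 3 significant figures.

v ≈ 3.95 m/s

For this body I = MR², i.e. k = I/(MR²) = 1.
Pure rolling means v = ωR; then KE = ½Mv² + ½I(v/R)² = ½(1+k)Mv² = Mv².
The vertical drop is h = L sinθ = 3.82 × sin24.6° = 1.59 m.
Energy conservation: Mgh = Mv², so v = √(2gh/(1+k)) = √(2 × 9.8 × 1.59 / 2) ≈ 3.95 m/s.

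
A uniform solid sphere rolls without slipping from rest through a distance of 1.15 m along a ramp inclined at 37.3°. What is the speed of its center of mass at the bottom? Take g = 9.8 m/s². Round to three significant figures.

v ≈ 3.12 m/s

Here I = (2/5)MR², so the shape factor k = I/(MR²) = 0.4.
Since it rolls without slipping, ω = v/R and KE = ½Mv² + ½Iω² = ½(1+k)Mv² = (7/10)Mv².
The vertical drop is h = L sinθ = 1.15 × sin37.3° = 0.6969 m.
Setting Mgh = (7/10)Mv² gives v = √(2gh/(1+k)) = √(2·9.8·0.6969/1.4) ≈ 3.12 m/s.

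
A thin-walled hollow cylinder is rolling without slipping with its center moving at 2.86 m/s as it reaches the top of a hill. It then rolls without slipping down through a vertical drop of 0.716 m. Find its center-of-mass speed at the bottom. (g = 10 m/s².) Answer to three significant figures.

v ≈ 3.92 m/s

The moment of inertia is MR², giving k ≡ I/(MR²) = 1.
The rolling condition ω = v/R makes the rotational term ½I(v/R)² = ½kMv², so KE_total = ½(1+k)Mv² = Mv².
Energy conservation: Mv₀² + Mgh = Mv², so v² = v₀² + 2gh/(1+k).
v = √(2.86² + 2×10×0.716/2) = √15.34 ≈ 3.92 m/s.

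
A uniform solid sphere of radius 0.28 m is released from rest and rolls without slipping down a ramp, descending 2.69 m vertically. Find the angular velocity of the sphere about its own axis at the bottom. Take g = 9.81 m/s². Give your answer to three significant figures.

With I = (2/5)MR², the ratio k = I/(MR²) is 0.4.
Since it rolls without slipping, ω = v/R and KE = ½Mv² + ½Iω² = ½(1+k)Mv² = (7/10)Mv².
Energy conservation Mgh = ½(1+k)Mv² gives v = √(2gh/(1+k)) = √(2 × 9.81 × 2.69 / 1.4) = 6.14 m/s.
The angular speed follows from ω = v/R = 6.14/0.28 ≈ 21.9 rad/s.

ω ≈ 21.9 rad/s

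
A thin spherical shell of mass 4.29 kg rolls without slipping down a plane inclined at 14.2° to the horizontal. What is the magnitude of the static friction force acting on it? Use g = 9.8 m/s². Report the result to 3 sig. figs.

f ≈ 4.13 N

Here I = (2/3)MR², so the shape factor k = I/(MR²) = 2/3.
Translational: Mg sinθ − f = Ma. Rotational about the CM: fR = Iα = kMRa, so f = kMa.
Combining, a = g sinθ/(1+k) and f = kMa = kMg sinθ/(1+k).
f = (2/3) × 4.29 × 9.8 × sin14.2° / 1.667 ≈ 4.13 N.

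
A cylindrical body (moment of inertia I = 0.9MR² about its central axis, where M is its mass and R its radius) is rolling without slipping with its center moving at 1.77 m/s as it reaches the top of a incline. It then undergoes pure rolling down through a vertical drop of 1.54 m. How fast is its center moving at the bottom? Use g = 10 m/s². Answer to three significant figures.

For this body I = 0.9MR², i.e. k = I/(MR²) = 0.9.
Pure rolling means v = ωR; then KE = ½Mv² + ½I(v/R)² = ½(1+k)Mv² = (19/20)Mv².
Conserving energy between top and bottom: (19/20)Mv² = (19/20)Mv₀² + Mgh, hence v² = v₀² + 2gh/(1+k).
v = √(1.77² + 2×10×1.54/1.9) = √19.34 ≈ 4.40 m/s.

v ≈ 4.40 m/s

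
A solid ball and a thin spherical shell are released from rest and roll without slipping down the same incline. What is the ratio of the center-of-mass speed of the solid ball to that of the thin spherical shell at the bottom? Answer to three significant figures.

v_ratio ≈ 1.09

Each satisfies Mgh = ½(1+k)Mv² with k = I/(MR²), so v ∝ 1/√(1+k).
For the solid ball k = 0.4; for the thin spherical shell k = 2/3.
v₁/v₂ = √((1+k₂)/(1+k₁)) = √(1.667/1.4) ≈ 1.09.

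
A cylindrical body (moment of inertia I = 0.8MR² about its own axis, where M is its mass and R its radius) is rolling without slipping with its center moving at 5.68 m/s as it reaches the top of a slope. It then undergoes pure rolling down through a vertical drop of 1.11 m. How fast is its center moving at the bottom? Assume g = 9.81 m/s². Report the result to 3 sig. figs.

v ≈ 6.66 m/s

For this body I = 0.8MR², i.e. k = I/(MR²) = 0.8.
Since it rolls without slipping, ω = v/R and KE = ½Mv² + ½Iω² = ½(1+k)Mv² = (9/10)Mv².
Conserving energy between top and bottom: (9/10)Mv² = (9/10)Mv₀² + Mgh, hence v² = v₀² + 2gh/(1+k).
v = √(5.68² + 2×9.81×1.11/1.8) = √44.36 ≈ 6.66 m/s.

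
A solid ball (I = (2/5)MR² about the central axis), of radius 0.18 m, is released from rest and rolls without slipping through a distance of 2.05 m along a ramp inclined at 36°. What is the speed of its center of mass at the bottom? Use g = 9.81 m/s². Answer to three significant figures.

For this body I = (2/5)MR², i.e. k = I/(MR²) = 0.4.
Rolling without slipping gives ω = v/R, so the total kinetic energy is ½Mv² + ½Iω² = ½(1+k)Mv² = (7/10)Mv².
The vertical drop is h = L sinθ = 2.05 × sin36° = 1.205 m.
Setting Mgh = (7/10)Mv² gives v = √(2gh/(1+k)) = √(2·9.81·1.205/1.4) ≈ 4.11 m/s.

v ≈ 4.11 m/s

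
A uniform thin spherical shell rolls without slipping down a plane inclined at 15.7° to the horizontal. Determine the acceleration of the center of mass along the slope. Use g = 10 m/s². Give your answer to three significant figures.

For this body I = (2/3)MR², i.e. k = I/(MR²) = 2/3.
Along the incline Mg sinθ − f = Ma, and torque about the center fR = Iα = kMR²(a/R) gives f = kMa.
Eliminating f: Mg sinθ = (1+k)Ma, so a = g sinθ/(1+k) = 10 × sin15.7° / 1.667 ≈ 1.62 m/s².

a ≈ 1.62 m/s²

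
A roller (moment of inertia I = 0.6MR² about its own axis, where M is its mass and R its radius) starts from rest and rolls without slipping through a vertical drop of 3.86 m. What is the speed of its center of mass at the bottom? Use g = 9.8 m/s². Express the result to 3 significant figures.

With I = 0.6MR², the ratio k = I/(MR²) is 0.6.
Pure rolling means v = ωR; then KE = ½Mv² + ½I(v/R)² = ½(1+k)Mv² = (4/5)Mv².
Setting Mgh = (4/5)Mv² gives v = √(2gh/(1+k)) = √(2·9.8·3.86/1.6) ≈ 6.88 m/s.

v ≈ 6.88 m/s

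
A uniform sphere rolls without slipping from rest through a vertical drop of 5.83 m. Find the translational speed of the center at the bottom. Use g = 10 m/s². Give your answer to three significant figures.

v ≈ 9.13 m/s

The moment of inertia is (2/5)MR², giving k ≡ I/(MR²) = 0.4.
Rolling without slipping gives ω = v/R, so the total kinetic energy is ½Mv² + ½Iω² = ½(1+k)Mv² = (7/10)Mv².
Energy conservation: Mgh = (7/10)Mv², so v = √(2gh/(1+k)) = √(2 × 10 × 5.83 / 1.4) ≈ 9.13 m/s.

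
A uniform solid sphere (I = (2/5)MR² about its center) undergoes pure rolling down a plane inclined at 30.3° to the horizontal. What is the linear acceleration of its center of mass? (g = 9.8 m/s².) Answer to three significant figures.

a ≈ 3.53 m/s²

Here I = (2/5)MR², so the shape factor k = I/(MR²) = 0.4.
Newton's second law down the slope: Mg sinθ − f = Ma. The torque equation fR = Iα (with α = a/R) gives f = kMa.
Eliminating f: Mg sinθ = (1+k)Ma, so a = g sinθ/(1+k) = 9.8 × sin30.3° / 1.4 ≈ 3.53 m/s².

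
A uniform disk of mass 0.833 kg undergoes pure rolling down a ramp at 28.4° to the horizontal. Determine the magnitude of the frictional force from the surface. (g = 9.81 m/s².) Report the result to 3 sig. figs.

The moment of inertia is (1/2)MR², giving k ≡ I/(MR²) = 0.5.
Translational: Mg sinθ − f = Ma. Rotational about the CM: fR = Iα = kMRa, so f = kMa.
Combining, a = g sinθ/(1+k) and f = kMa = kMg sinθ/(1+k).
f = 0.5 × 0.833 × 9.81 × sin28.4° / 1.5 ≈ 1.30 N.

f ≈ 1.30 N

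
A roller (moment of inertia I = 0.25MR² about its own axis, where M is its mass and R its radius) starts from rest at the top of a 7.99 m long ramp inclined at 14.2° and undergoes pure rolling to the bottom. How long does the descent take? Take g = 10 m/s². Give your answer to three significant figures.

Here I = 0.25MR², so the shape factor k = I/(MR²) = 0.25.
Translational: Mg sinθ − f = Ma. Rotational about the CM: fR = Iα = kMRa, so f = kMa.
Hence a = g sinθ/(1+k) = 10×sin14.2°/1.25 = 1.962 m/s².
Starting from rest, L = ½at², so t = √(2L/a) = √(2×7.99/1.962) ≈ 2.85 s.

t ≈ 2.85 s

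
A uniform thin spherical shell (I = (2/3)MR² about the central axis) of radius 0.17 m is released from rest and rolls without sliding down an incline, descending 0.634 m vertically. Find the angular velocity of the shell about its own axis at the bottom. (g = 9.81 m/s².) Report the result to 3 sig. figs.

For this body I = (2/3)MR², i.e. k = I/(MR²) = 2/3.
Pure rolling means v = ωR; then KE = ½Mv² + ½I(v/R)² = ½(1+k)Mv² = (5/6)Mv².
Energy conservation Mgh = ½(1+k)Mv² gives v = √(2gh/(1+k)) = √(2 × 9.81 × 0.634 / 1.667) = 2.732 m/s.
Then ω = v/R = 2.732 / 0.17 ≈ 16.1 rad/s.

ω ≈ 16.1 rad/s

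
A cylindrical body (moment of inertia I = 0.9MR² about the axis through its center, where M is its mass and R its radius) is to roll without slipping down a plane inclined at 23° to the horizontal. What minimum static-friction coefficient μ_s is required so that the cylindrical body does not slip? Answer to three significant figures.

With I = 0.9MR², the ratio k = I/(MR²) is 0.9.
Newton's second law down the slope: Mg sinθ − f = Ma. The torque equation fR = Iα (with α = a/R) gives f = kMa.
These give a = g sinθ/(1+k) and the required friction f = kMg sinθ/(1+k).
The normal force is N = Mg cosθ, so μ_min = f/N = k tanθ/(1+k).
μ_min = 0.9 × tan23° / 1.9 ≈ 0.201.

μ_min ≈ 0.201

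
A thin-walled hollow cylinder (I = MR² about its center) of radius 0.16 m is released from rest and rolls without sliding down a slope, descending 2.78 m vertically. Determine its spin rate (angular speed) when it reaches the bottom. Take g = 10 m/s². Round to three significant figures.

ω ≈ 33.0 rad/s

For this body I = MR², i.e. k = I/(MR²) = 1.
Pure rolling means v = ωR; then KE = ½Mv² + ½I(v/R)² = ½(1+k)Mv² = Mv².
Energy conservation Mgh = ½(1+k)Mv² gives v = √(2gh/(1+k)) = √(2 × 10 × 2.78 / 2) = 5.273 m/s.
The angular speed follows from ω = v/R = 5.273/0.16 ≈ 33.0 rad/s.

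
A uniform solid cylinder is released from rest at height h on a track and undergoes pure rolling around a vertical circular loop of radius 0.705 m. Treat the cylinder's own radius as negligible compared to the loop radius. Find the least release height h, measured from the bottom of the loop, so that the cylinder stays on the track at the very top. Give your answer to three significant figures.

For this body I = (1/2)MR², i.e. k = I/(MR²) = 0.5.
At the top, contact is just lost when gravity alone supplies the centripetal force: Mg = Mv_top²/r, i.e. v_top² = gr.
With ω = v/R, the kinetic energy at speed v is ½(1+k)Mv² = (3/4)Mv².
Energy conservation from release (height h) to the top (height 2r): Mgh = Mg(2r) + (3/4)M·gr.
Thus h_min = 2r + (1+k)r/2 = r(2 + 1.5/2) = 0.705 × 2.75 ≈ 1.94 m.

h_min ≈ 1.94 m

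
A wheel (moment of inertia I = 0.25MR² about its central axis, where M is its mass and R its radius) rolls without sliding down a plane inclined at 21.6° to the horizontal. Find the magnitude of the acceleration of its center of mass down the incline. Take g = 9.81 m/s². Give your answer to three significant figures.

a ≈ 2.89 m/s²

Here I = 0.25MR², so the shape factor k = I/(MR²) = 0.25.
Newton's second law down the slope: Mg sinθ − f = Ma. The torque equation fR = Iα (with α = a/R) gives f = kMa.
Eliminating f: Mg sinθ = (1+k)Ma, so a = g sinθ/(1+k) = 9.81 × sin21.6° / 1.25 ≈ 2.89 m/s².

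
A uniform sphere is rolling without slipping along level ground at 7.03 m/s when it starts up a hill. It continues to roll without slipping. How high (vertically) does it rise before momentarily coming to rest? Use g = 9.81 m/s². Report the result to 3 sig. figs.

h ≈ 3.53 m

The moment of inertia is (2/5)MR², giving k ≡ I/(MR²) = 0.4.
Pure rolling means v = ωR; then KE = ½Mv² + ½I(v/R)² = ½(1+k)Mv² = (7/10)Mv².
All of this converts to potential energy at the highest point: (7/10)Mv₀² = Mgh.
Thus h = (1+k)v₀²/(2g) = 1.4 × 7.03² / (2 × 9.81) ≈ 3.53 m.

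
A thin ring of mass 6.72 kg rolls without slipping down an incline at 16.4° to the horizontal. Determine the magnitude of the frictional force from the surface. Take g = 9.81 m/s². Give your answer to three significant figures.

With I = MR², the ratio k = I/(MR²) is 1.
Along the incline Mg sinθ − f = Ma, and torque about the center fR = Iα = kMR²(a/R) gives f = kMa.
Combining, a = g sinθ/(1+k) and f = kMa = kMg sinθ/(1+k).
f = 1 × 6.72 × 9.81 × sin16.4° / 2 ≈ 9.31 N.

f ≈ 9.31 N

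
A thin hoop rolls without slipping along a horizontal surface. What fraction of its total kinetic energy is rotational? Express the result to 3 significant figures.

For this body I = MR², i.e. k = I/(MR²) = 1.
Since ω = v/R, the translational part is ½Mv² and the rotational part is ½I(v/R)² = ½kMv²; the total is ½(1+k)Mv².
The rotational fraction is therefore k/(1+k) = 1/2 ≈ 0.500.

fraction ≈ 0.500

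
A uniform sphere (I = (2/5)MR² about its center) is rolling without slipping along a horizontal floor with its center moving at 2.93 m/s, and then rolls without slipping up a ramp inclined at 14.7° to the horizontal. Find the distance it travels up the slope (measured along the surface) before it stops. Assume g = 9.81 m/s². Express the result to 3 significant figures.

d ≈ 2.41 m

Here I = (2/5)MR², so the shape factor k = I/(MR²) = 0.4.
The rolling condition ω = v/R makes the rotational term ½I(v/R)² = ½kMv², so KE_total = ½(1+k)Mv² = (7/10)Mv².
Setting this equal to Mgh gives the vertical rise h = (1+k)v₀²/(2g) = 1.4×2.93²/(2×9.81) = 0.6126 m.
Along the incline, d = h/sinθ = 0.6126/sin14.7° ≈ 2.41 m.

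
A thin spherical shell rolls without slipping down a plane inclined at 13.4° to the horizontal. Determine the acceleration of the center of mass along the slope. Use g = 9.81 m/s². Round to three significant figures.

For this body I = (2/3)MR², i.e. k = I/(MR²) = 2/3.
Along the incline Mg sinθ − f = Ma, and torque about the center fR = Iα = kMR²(a/R) gives f = kMa.
Eliminating f: Mg sinθ = (1+k)Ma, so a = g sinθ/(1+k) = 9.81 × sin13.4° / 1.667 ≈ 1.36 m/s².

a ≈ 1.36 m/s²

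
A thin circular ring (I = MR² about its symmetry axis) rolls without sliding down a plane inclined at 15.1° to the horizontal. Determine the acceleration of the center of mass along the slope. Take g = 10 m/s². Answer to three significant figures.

a ≈ 1.30 m/s²

Here I = MR², so the shape factor k = I/(MR²) = 1.
Newton's second law down the slope: Mg sinθ − f = Ma. The torque equation fR = Iα (with α = a/R) gives f = kMa.
Eliminating f: Mg sinθ = (1+k)Ma, so a = g sinθ/(1+k) = 10 × sin15.1° / 2 ≈ 1.30 m/s².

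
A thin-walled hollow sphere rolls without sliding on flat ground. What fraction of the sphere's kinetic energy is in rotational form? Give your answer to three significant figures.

fraction ≈ 0.400

For this body I = (2/3)MR², i.e. k = I/(MR²) = 2/3.
With ω = v/R, KE_trans = ½Mv² and KE_rot = ½Iω² = ½kMv², so KE_total = ½(1+k)Mv².
The rotational fraction is therefore k/(1+k) = (2/3)/1.667 ≈ 0.400.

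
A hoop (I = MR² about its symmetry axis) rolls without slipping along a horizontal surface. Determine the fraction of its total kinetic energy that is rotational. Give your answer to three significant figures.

fraction ≈ 0.500

With I = MR², the ratio k = I/(MR²) is 1.
With ω = v/R, KE_trans = ½Mv² and KE_rot = ½Iω² = ½kMv², so KE_total = ½(1+k)Mv².
The rotational fraction is therefore k/(1+k) = 1/2 ≈ 0.500.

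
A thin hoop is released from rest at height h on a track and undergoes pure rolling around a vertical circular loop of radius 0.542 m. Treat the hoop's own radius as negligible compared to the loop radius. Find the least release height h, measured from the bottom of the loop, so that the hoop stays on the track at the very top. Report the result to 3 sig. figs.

h_min ≈ 1.63 m

With I = MR², the ratio k = I/(MR²) is 1.
At the top of the loop, the minimum-contact condition is Mg = Mv_top²/r, so v_top² = gr.
With ω = v/R, the kinetic energy at speed v is ½(1+k)Mv² = Mv².
Energy conservation from release (height h) to the top (height 2r): Mgh = Mg(2r) + M·gr.
Thus h_min = 2r + (1+k)r/2 = r(2 + 2/2) = 0.542 × 3 ≈ 1.63 m.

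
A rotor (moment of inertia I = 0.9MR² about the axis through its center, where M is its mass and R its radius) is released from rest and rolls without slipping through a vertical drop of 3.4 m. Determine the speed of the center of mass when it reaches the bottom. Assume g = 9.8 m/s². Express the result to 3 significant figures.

v ≈ 5.92 m/s

Here I = 0.9MR², so the shape factor k = I/(MR²) = 0.9.
The rolling condition ω = v/R makes the rotational term ½I(v/R)² = ½kMv², so KE_total = ½(1+k)Mv² = (19/20)Mv².
Energy conservation: Mgh = (19/20)Mv², so v = √(2gh/(1+k)) = √(2 × 9.8 × 3.4 / 1.9) ≈ 5.92 m/s.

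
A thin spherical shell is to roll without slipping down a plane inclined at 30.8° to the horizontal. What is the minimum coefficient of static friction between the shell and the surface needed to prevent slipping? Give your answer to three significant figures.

μ_min ≈ 0.238

With I = (2/3)MR², the ratio k = I/(MR²) is 2/3.
Along the incline Mg sinθ − f = Ma, and torque about the center fR = Iα = kMR²(a/R) gives f = kMa.
These give a = g sinθ/(1+k) and the required friction f = kMg sinθ/(1+k).
The normal force is N = Mg cosθ, so μ_min = f/N = k tanθ/(1+k).
μ_min = (2/3) × tan30.8° / 1.667 ≈ 0.238.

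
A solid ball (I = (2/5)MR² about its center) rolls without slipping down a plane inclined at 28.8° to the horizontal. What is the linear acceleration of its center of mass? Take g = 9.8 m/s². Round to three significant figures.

For this body I = (2/5)MR², i.e. k = I/(MR²) = 0.4.
Along the incline Mg sinθ − f = Ma, and torque about the center fR = Iα = kMR²(a/R) gives f = kMa.
Eliminating f: Mg sinθ = (1+k)Ma, so a = g sinθ/(1+k) = 9.8 × sin28.8° / 1.4 ≈ 3.37 m/s².

a ≈ 3.37 m/s²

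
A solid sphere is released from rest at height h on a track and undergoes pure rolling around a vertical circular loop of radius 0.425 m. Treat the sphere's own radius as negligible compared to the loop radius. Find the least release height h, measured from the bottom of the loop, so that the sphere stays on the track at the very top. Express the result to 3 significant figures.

Here I = (2/5)MR², so the shape factor k = I/(MR²) = 0.4.
At the top, contact is just lost when gravity alone supplies the centripetal force: Mg = Mv_top²/r, i.e. v_top² = gr.
With ω = v/R, the kinetic energy at speed v is ½(1+k)Mv² = (7/10)Mv².
Energy conservation from release (height h) to the top (height 2r): Mgh = Mg(2r) + (7/10)M·gr.
Thus h_min = 2r + (1+k)r/2 = r(2 + 1.4/2) = 0.425 × 2.7 ≈ 1.15 m.

h_min ≈ 1.15 m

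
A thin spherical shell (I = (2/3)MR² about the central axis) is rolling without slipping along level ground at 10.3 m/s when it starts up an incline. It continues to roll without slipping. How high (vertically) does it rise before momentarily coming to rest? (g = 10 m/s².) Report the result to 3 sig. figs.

h ≈ 8.84 m

Here I = (2/3)MR², so the shape factor k = I/(MR²) = 2/3.
The rolling condition ω = v/R makes the rotational term ½I(v/R)² = ½kMv², so KE_total = ½(1+k)Mv² = (5/6)Mv².
At the top the kinetic energy is zero, so (5/6)Mv₀² = Mgh.
Thus h = (1+k)v₀²/(2g) = 1.667 × 10.3² / (2 × 10) ≈ 8.84 m.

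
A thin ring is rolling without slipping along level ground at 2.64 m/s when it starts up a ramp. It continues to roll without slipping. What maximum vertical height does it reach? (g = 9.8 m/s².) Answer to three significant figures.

The moment of inertia is MR², giving k ≡ I/(MR²) = 1.
Since it rolls without slipping, ω = v/R and KE = ½Mv² + ½Iω² = ½(1+k)Mv² = Mv².
All of this converts to potential energy at the highest point: Mv₀² = Mgh.
Thus h = (1+k)v₀²/(2g) = 2 × 2.64² / (2 × 9.8) ≈ 0.711 m.

h ≈ 0.711 m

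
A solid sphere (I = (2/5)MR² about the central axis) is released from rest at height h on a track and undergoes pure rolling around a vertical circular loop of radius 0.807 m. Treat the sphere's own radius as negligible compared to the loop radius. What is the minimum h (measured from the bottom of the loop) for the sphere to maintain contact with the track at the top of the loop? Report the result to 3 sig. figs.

h_min ≈ 2.18 m

With I = (2/5)MR², the ratio k = I/(MR²) is 0.4.
At the top of the loop, the minimum-contact condition is Mg = Mv_top²/r, so v_top² = gr.
With ω = v/R, the kinetic energy at speed v is ½(1+k)Mv² = (7/10)Mv².
Energy conservation from release (height h) to the top (height 2r): Mgh = Mg(2r) + (7/10)M·gr.
Thus h_min = 2r + (1+k)r/2 = r(2 + 1.4/2) = 0.807 × 2.7 ≈ 2.18 m.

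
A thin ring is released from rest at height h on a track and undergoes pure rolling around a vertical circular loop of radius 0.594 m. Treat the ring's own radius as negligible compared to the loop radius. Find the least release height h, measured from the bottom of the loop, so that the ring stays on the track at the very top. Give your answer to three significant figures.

The moment of inertia is MR², giving k ≡ I/(MR²) = 1.
At the top of the loop, the minimum-contact condition is Mg = Mv_top²/r, so v_top² = gr.
With ω = v/R, the kinetic energy at speed v is ½(1+k)Mv² = Mv².
Energy conservation from release (height h) to the top (height 2r): Mgh = Mg(2r) + M·gr.
Thus h_min = 2r + (1+k)r/2 = r(2 + 2/2) = 0.594 × 3 ≈ 1.78 m.

h_min ≈ 1.78 m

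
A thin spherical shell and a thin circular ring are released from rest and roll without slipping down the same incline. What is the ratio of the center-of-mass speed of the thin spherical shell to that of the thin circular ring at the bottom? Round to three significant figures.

v_ratio ≈ 1.10

Each satisfies Mgh = ½(1+k)Mv² with k = I/(MR²), so v ∝ 1/√(1+k).
For the thin spherical shell k = 2/3; for the thin circular ring k = 1.
v₁/v₂ = √((1+k₂)/(1+k₁)) = √(2/1.667) ≈ 1.10.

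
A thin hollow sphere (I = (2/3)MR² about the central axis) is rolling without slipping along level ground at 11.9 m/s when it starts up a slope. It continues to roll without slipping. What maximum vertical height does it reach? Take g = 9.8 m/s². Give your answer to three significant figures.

h ≈ 12.0 m

The moment of inertia is (2/3)MR², giving k ≡ I/(MR²) = 2/3.
Rolling without slipping gives ω = v/R, so the total kinetic energy is ½Mv² + ½Iω² = ½(1+k)Mv² = (5/6)Mv².
At the top the kinetic energy is zero, so (5/6)Mv₀² = Mgh.
Thus h = (1+k)v₀²/(2g) = 1.667 × 11.9² / (2 × 9.8) ≈ 12.0 m.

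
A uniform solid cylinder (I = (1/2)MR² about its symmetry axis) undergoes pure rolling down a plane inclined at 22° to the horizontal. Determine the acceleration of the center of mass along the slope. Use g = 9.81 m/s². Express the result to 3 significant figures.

a ≈ 2.45 m/s²

The moment of inertia is (1/2)MR², giving k ≡ I/(MR²) = 0.5.
Translational: Mg sinθ − f = Ma. Rotational about the CM: fR = Iα = kMRa, so f = kMa.
Eliminating f: Mg sinθ = (1+k)Ma, so a = g sinθ/(1+k) = 9.81 × sin22° / 1.5 ≈ 2.45 m/s².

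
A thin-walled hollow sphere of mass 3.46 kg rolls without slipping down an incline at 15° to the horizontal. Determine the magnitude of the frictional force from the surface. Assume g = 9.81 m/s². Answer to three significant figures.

f ≈ 3.51 N

Here I = (2/3)MR², so the shape factor k = I/(MR²) = 2/3.
Newton's second law down the slope: Mg sinθ − f = Ma. The torque equation fR = Iα (with α = a/R) gives f = kMa.
Combining, a = g sinθ/(1+k) and f = kMa = kMg sinθ/(1+k).
f = (2/3) × 3.46 × 9.81 × sin15° / 1.667 ≈ 3.51 N.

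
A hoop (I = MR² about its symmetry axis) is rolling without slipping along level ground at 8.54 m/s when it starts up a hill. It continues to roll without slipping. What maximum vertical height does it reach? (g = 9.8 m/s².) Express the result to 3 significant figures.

h ≈ 7.44 m

The moment of inertia is MR², giving k ≡ I/(MR²) = 1.
The rolling condition ω = v/R makes the rotational term ½I(v/R)² = ½kMv², so KE_total = ½(1+k)Mv² = Mv².
At the top the kinetic energy is zero, so Mv₀² = Mgh.
Thus h = (1+k)v₀²/(2g) = 2 × 8.54² / (2 × 9.8) ≈ 7.44 m.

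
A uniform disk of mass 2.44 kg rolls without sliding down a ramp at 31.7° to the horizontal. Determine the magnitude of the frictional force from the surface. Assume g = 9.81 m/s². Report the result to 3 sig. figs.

f ≈ 4.19 N

For this body I = (1/2)MR², i.e. k = I/(MR²) = 0.5.
Translational: Mg sinθ − f = Ma. Rotational about the CM: fR = Iα = kMRa, so f = kMa.
Combining, a = g sinθ/(1+k) and f = kMa = kMg sinθ/(1+k).
f = 0.5 × 2.44 × 9.81 × sin31.7° / 1.5 ≈ 4.19 N.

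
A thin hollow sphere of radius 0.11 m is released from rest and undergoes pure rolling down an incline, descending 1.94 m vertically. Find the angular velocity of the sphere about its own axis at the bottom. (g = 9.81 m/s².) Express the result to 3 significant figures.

With I = (2/3)MR², the ratio k = I/(MR²) is 2/3.
The rolling condition ω = v/R makes the rotational term ½I(v/R)² = ½kMv², so KE_total = ½(1+k)Mv² = (5/6)Mv².
Energy conservation Mgh = ½(1+k)Mv² gives v = √(2gh/(1+k)) = √(2 × 9.81 × 1.94 / 1.667) = 4.779 m/s.
Then ω = v/R = 4.779 / 0.11 ≈ 43.4 rad/s.

ω ≈ 43.4 rad/s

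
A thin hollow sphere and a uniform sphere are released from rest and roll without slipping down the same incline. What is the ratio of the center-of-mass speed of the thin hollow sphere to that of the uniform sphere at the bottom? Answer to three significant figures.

v_ratio ≈ 0.917

Each satisfies Mgh = ½(1+k)Mv² with k = I/(MR²), so v ∝ 1/√(1+k).
For the thin hollow sphere k = 2/3; for the uniform sphere k = 0.4.
v₁/v₂ = √((1+k₂)/(1+k₁)) = √(1.4/1.667) ≈ 0.917.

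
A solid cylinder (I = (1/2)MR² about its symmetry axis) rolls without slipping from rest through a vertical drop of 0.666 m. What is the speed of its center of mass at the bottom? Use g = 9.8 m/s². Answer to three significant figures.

Here I = (1/2)MR², so the shape factor k = I/(MR²) = 0.5.
Pure rolling means v = ωR; then KE = ½Mv² + ½I(v/R)² = ½(1+k)Mv² = (3/4)Mv².
Setting Mgh = (3/4)Mv² gives v = √(2gh/(1+k)) = √(2·9.8·0.666/1.5) ≈ 2.95 m/s.

v ≈ 2.95 m/s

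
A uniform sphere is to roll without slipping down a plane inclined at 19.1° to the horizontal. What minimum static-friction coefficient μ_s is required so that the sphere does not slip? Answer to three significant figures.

Here I = (2/5)MR², so the shape factor k = I/(MR²) = 0.4.
Newton's second law down the slope: Mg sinθ − f = Ma. The torque equation fR = Iα (with α = a/R) gives f = kMa.
These give a = g sinθ/(1+k) and the required friction f = kMg sinθ/(1+k).
The normal force is N = Mg cosθ, so μ_min = f/N = k tanθ/(1+k).
μ_min = 0.4 × tan19.1° / 1.4 ≈ 0.0989.

μ_min ≈ 0.0989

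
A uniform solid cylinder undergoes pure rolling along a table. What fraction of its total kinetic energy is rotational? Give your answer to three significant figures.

With I = (1/2)MR², the ratio k = I/(MR²) is 0.5.
Since ω = v/R, the translational part is ½Mv² and the rotational part is ½I(v/R)² = ½kMv²; the total is ½(1+k)Mv².
The rotational fraction is therefore k/(1+k) = 0.5/1.5 ≈ 0.333.

fraction ≈ 0.333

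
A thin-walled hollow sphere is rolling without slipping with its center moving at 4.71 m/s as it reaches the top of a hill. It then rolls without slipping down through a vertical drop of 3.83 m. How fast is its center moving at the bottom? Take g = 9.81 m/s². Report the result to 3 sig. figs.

v ≈ 8.20 m/s

With I = (2/3)MR², the ratio k = I/(MR²) is 2/3.
Pure rolling means v = ωR; then KE = ½Mv² + ½I(v/R)² = ½(1+k)Mv² = (5/6)Mv².
Energy conservation: (5/6)Mv₀² + Mgh = (5/6)Mv², so v² = v₀² + 2gh/(1+k).
v = √(4.71² + 2×9.81×3.83/1.667) = √67.27 ≈ 8.20 m/s.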